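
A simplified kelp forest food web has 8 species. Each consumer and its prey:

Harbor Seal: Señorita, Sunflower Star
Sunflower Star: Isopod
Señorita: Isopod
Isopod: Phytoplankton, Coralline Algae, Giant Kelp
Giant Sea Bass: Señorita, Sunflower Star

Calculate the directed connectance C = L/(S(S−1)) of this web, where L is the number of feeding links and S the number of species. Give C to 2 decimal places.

The web has S = 8 species and L = 9 feeding links.
C = L / (S(S−1)) = 9 / 56 = 0.1607 ≈ 0.16.

C = 0.16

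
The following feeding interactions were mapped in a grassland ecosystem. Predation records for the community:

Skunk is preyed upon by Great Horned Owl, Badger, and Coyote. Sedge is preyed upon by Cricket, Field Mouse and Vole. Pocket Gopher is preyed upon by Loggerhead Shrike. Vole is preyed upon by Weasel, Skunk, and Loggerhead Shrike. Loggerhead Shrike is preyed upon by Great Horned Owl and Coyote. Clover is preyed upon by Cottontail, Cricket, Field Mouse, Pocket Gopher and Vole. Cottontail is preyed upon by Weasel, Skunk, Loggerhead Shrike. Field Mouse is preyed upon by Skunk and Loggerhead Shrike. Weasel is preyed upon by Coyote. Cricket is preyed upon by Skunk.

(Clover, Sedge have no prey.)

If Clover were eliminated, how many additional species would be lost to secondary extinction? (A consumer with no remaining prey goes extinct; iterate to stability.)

Remove Clover.
Round 1: Cottontail (all prey gone), Pocket Gopher (all prey gone) → extinct.
No further losses. Total secondary extinctions: 2.

2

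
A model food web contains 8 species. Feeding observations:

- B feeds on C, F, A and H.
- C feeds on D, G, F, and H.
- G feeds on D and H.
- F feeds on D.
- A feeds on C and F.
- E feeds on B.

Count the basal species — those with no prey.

2

Basal species (no prey listed): H, D.
Count: 2.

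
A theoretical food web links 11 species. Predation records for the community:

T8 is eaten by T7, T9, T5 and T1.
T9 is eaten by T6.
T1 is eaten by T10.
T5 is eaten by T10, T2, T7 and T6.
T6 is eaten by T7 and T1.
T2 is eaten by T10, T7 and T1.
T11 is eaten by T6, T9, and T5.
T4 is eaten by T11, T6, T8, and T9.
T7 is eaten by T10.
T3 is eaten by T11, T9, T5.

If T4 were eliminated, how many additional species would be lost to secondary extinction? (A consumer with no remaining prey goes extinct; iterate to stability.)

1

Remove T4.
Round 1: T8 (all prey gone) → extinct.
No further losses. Total secondary extinctions: 1.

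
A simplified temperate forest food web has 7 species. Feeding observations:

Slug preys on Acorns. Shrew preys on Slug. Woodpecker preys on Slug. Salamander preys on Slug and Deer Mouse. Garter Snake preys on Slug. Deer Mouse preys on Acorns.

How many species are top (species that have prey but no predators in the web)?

4

Top species (has prey, but nothing eats it): Shrew, Woodpecker, Garter Snake, Salamander.
Count: 4.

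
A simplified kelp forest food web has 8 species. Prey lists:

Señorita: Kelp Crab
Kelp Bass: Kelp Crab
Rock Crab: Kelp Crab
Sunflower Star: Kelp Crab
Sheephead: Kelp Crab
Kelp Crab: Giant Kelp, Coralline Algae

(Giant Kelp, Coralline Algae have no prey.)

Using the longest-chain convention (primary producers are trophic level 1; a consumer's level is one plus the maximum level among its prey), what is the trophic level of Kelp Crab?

Giant Kelp is a producer → level 1.
Kelp Crab eats Giant Kelp (level 1); other prey at levels: Coralline Algae 1 → level 2.

Trophic level 2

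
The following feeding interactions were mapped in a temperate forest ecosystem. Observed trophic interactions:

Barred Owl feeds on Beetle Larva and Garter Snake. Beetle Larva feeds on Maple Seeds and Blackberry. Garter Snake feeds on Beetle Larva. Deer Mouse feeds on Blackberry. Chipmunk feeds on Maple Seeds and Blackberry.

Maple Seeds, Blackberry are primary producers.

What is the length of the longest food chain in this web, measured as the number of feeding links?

One longest chain: Maple Seeds → Beetle Larva → Garter Snake → Barred Owl.
It has 4 species and 3 links.

3 links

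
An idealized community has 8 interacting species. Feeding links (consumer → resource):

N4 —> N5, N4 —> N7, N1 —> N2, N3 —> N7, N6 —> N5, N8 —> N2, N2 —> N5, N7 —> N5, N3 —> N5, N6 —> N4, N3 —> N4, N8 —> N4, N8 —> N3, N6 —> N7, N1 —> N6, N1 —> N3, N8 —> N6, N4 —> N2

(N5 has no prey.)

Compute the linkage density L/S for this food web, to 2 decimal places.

There are L = 18 links among S = 8 species.
L/S = 18/8 = 2.2500 ≈ 2.25.

L/S = 2.25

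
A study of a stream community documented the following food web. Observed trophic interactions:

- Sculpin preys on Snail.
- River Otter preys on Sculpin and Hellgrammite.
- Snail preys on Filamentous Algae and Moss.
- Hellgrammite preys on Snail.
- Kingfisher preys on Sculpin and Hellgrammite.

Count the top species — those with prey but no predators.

Top species (has prey, but nothing eats it): River Otter, Kingfisher.
Count: 2.

2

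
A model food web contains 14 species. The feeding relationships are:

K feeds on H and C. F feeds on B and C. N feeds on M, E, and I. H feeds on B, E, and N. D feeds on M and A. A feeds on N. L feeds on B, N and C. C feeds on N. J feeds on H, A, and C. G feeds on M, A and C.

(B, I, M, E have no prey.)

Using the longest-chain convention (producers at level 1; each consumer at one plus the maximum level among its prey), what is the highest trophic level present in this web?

Producers (level 1): B, I, M, E.
I → N → A → D gives D level 4.
No species has a prey at level 4, so no species reaches level 5.

4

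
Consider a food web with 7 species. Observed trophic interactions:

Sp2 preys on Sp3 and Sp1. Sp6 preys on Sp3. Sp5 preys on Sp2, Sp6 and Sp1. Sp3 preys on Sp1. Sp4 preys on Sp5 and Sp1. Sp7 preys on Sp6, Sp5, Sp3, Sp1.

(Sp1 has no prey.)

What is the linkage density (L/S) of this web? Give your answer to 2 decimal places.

There are L = 13 links among S = 7 species.
L/S = 13/7 = 1.8571 ≈ 1.86.

L/S = 1.86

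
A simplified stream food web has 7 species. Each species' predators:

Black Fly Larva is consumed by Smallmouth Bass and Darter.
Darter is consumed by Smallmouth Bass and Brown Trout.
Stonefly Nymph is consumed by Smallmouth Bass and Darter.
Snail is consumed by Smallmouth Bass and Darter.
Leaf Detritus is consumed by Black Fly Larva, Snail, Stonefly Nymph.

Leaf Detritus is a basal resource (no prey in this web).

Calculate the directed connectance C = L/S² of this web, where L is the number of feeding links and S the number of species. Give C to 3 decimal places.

C = 0.224

The web has S = 7 species and L = 11 feeding links.
C = L / S² = 11 / 49 = 0.2245 ≈ 0.224.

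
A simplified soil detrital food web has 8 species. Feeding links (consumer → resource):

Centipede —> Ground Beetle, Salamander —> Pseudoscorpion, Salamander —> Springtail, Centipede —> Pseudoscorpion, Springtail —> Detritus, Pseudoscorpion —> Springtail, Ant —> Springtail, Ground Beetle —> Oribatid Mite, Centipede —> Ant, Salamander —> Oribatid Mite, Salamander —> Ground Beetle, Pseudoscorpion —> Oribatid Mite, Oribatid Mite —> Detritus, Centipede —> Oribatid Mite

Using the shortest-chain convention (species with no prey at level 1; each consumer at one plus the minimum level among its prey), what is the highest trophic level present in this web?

Basal resources (level 1): Detritus.
Following each consumer down to its lowest-level prey: Detritus → Oribatid Mite → Centipede (levels 1 through 3).
All prey of Centipede (Oribatid Mite 2, Ground Beetle 3, Ant 3, Pseudoscorpion 3) are at level 2 or above, so Centipede is at level 1 + 2 = 3.
Every consumer has at least one prey at level 2 or below, so none exceeds level 3.

3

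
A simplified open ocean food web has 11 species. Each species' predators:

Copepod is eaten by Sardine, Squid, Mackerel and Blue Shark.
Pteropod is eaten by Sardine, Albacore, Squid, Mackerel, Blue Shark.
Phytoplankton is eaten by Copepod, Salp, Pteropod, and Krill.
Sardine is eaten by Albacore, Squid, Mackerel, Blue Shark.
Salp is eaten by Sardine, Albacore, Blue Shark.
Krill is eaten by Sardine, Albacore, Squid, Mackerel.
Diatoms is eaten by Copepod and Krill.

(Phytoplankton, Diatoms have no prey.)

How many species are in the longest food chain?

4 species

One longest chain: Phytoplankton → Salp → Sardine → Albacore.
It has 4 species and 3 links.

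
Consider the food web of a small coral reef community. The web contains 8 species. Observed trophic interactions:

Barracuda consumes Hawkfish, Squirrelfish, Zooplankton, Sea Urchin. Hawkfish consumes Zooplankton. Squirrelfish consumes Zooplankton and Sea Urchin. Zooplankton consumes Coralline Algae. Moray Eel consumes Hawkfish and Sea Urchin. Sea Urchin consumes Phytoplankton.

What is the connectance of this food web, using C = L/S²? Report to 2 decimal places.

C = 0.17

The web has S = 8 species and L = 11 feeding links.
C = L / S² = 11 / 64 = 0.1719 ≈ 0.17.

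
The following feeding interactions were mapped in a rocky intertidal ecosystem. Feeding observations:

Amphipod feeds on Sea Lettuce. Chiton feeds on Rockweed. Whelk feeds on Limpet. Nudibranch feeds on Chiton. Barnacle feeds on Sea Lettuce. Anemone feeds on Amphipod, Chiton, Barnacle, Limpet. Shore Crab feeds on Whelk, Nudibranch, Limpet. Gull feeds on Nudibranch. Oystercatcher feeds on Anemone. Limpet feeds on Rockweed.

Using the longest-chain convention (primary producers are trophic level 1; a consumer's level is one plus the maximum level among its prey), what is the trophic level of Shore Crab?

Trophic level 4

Rockweed is a producer → level 1.
Chiton eats Rockweed → level 2.
Nudibranch eats Chiton → level 3.
Shore Crab eats Nudibranch (level 3); other prey at levels: Limpet 2, Whelk 3 → level 4.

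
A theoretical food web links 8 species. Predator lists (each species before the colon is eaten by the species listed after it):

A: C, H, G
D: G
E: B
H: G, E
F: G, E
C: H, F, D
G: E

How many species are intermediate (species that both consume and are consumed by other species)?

6

Intermediate species (has both prey and predators): C, H, F, D, G, E.
Count: 6.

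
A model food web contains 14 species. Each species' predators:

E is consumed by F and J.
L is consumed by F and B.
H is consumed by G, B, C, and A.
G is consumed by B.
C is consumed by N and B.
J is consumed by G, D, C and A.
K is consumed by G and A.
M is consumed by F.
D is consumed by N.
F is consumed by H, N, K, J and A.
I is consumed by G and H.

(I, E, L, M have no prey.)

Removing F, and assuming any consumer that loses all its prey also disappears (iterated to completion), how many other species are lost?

1

Remove F.
Round 1: K (all prey gone) → extinct.
No further losses. Total secondary extinctions: 1.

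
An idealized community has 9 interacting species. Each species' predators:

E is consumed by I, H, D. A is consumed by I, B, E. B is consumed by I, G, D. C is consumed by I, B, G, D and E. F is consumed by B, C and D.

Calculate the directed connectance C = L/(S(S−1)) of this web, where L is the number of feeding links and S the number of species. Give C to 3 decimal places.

The web has S = 9 species and L = 17 feeding links.
C = L / (S(S−1)) = 17 / 72 = 0.2361 ≈ 0.236.

C = 0.236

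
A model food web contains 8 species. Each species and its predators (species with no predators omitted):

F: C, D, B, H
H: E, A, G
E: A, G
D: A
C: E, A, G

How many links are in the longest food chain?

3 links

One longest chain: F → C → E → A.
It has 4 species and 3 links.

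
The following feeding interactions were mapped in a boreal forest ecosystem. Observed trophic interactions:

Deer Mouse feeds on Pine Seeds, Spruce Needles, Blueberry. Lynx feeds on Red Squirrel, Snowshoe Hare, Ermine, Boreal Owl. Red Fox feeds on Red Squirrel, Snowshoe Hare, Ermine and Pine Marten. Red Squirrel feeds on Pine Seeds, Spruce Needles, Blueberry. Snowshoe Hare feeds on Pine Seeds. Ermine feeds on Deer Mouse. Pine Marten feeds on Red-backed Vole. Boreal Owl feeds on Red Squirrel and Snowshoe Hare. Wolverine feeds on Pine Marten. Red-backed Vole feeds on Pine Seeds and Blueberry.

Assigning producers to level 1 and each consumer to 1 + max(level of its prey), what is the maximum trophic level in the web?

Producers (level 1): Spruce Needles, Pine Seeds, Blueberry.
Pine Seeds → Red-backed Vole → Pine Marten → Red Fox gives Red Fox level 4.
No species has a prey at level 4, so no species reaches level 5.

4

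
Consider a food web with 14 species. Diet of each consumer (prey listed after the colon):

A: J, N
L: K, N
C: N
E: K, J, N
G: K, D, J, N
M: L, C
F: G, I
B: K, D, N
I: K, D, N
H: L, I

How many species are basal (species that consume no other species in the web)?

4

Basal species (no prey listed): K, D, J, N.
Count: 4.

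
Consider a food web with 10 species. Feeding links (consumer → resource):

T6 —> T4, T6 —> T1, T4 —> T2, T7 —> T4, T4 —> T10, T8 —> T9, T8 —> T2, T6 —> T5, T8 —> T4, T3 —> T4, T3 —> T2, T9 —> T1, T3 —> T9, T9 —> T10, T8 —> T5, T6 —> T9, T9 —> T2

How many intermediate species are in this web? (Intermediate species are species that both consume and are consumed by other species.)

Intermediate species (has both prey and predators): T9, T4.
Count: 2.

2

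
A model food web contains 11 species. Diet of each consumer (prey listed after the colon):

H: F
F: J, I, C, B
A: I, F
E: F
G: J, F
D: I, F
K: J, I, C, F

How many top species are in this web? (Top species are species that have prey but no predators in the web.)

6

Top species (has prey, but nothing eats it): G, H, D, E, A, K.
Count: 6.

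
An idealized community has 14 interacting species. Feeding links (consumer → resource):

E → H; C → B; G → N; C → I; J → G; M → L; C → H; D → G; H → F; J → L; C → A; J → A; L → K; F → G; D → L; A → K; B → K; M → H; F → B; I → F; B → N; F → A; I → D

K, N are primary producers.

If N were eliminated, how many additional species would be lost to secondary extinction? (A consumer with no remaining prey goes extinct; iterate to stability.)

1

Remove N.
Round 1: G (all prey gone) → extinct.
No further losses. Total secondary extinctions: 1.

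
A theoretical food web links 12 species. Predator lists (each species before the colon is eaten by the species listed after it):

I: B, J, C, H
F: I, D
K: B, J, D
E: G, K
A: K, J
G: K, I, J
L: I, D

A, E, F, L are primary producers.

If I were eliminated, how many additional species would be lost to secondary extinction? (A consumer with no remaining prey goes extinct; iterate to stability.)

2

Remove I.
Round 1: C (all prey gone), H (all prey gone) → extinct.
No further losses. Total secondary extinctions: 2.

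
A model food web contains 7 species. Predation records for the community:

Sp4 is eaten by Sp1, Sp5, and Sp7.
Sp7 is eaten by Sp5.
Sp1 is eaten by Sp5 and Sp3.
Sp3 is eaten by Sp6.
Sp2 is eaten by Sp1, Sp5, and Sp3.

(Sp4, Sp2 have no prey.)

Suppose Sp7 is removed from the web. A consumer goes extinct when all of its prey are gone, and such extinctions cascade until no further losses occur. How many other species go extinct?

Remove Sp7.
Every predator of it retains at least one other prey: Sp5 still has Sp4, Sp2, Sp1.
No consumer loses all prey, so no secondary extinctions occur.

0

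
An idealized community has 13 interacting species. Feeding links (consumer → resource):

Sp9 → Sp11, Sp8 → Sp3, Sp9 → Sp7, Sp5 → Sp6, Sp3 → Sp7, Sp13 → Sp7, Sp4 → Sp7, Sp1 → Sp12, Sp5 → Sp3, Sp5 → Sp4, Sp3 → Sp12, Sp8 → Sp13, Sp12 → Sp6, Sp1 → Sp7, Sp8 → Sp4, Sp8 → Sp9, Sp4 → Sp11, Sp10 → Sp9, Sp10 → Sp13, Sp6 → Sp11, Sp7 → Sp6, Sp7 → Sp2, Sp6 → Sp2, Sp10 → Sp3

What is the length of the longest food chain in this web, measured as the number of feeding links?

4 links

One longest chain: Sp11 → Sp6 → Sp7 → Sp3 → Sp5.
It has 5 species and 4 links.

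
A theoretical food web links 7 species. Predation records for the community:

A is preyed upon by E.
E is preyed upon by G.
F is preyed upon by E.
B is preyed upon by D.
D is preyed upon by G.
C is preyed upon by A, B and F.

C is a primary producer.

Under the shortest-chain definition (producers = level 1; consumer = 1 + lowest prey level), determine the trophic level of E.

Trophic level 3

C is a producer → level 1.
A eats C → level 2.
E eats A → level 3.
No prey of E is below level 2, so 3 is the minimum.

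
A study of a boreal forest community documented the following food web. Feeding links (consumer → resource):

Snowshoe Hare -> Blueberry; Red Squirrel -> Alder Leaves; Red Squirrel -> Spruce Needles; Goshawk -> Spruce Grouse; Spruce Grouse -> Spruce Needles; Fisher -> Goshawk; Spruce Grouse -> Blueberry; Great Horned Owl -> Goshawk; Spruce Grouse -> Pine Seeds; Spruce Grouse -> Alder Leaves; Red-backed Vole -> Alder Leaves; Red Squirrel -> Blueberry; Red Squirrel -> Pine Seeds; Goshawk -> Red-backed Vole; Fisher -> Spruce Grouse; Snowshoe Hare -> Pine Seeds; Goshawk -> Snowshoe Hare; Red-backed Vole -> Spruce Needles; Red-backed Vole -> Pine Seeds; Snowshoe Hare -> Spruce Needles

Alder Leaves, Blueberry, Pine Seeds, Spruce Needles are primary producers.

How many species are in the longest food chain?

4 species

One longest chain: Alder Leaves → Red-backed Vole → Goshawk → Fisher.
It has 4 species and 3 links.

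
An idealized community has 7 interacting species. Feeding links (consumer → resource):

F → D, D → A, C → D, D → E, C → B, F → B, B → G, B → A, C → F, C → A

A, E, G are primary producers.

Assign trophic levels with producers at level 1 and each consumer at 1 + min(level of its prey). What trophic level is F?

A is a producer → level 1.
D eats A → level 2.
F eats D → level 3.
No prey of F is below level 2, so 3 is the minimum.

Trophic level 3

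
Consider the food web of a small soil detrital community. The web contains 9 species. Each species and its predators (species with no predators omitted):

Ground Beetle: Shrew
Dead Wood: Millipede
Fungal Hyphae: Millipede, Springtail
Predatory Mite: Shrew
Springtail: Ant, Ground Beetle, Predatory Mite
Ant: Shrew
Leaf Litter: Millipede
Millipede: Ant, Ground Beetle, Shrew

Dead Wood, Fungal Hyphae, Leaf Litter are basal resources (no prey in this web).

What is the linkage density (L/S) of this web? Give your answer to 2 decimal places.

L/S = 1.44

There are L = 13 links among S = 9 species.
L/S = 13/9 = 1.4444 ≈ 1.44.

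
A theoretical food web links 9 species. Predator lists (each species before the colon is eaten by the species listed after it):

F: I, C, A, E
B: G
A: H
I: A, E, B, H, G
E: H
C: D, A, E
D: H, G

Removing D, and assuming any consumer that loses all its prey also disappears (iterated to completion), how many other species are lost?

0

Remove D.
Every predator of it retains at least one other prey: H still has I, A, E; G still has I, B.
No consumer loses all prey, so no secondary extinctions occur.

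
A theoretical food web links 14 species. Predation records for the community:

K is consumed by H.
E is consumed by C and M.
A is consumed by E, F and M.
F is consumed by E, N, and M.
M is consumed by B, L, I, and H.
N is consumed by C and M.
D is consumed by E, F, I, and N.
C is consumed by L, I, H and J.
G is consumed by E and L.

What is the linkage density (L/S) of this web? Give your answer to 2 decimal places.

L/S = 1.79

There are L = 25 links among S = 14 species.
L/S = 25/14 = 1.7857 ≈ 1.79.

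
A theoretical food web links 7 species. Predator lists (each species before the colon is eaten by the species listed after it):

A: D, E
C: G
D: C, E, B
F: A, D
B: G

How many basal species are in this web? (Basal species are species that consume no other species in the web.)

Basal species (no prey listed): F.
Count: 1.

1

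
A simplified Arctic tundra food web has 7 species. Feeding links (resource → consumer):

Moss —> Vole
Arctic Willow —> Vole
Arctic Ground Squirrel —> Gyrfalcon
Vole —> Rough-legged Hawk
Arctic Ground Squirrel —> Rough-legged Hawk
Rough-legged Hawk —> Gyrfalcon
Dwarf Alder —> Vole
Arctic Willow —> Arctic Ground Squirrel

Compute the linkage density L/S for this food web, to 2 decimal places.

There are L = 8 links among S = 7 species.
L/S = 8/7 = 1.1429 ≈ 1.14.

L/S = 1.14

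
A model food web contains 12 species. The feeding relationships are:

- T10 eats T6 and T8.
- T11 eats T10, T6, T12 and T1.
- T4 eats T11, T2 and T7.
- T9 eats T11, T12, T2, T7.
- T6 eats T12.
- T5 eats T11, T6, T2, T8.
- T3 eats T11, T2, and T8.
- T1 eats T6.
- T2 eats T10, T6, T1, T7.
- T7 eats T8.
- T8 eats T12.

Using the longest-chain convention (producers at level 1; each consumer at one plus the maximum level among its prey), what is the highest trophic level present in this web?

5

Producers (level 1): T12.
T12 → T8 → T7 → T2 → T5 gives T5 level 5.
No species has a prey at level 5, so no species reaches level 6.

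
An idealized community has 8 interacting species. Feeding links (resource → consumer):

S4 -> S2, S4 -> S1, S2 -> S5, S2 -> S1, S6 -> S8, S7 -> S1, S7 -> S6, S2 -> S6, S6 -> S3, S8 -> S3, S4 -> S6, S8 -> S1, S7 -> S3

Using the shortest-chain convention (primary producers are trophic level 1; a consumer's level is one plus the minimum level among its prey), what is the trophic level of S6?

S4 is a producer → level 1.
S6 eats S4 → level 2.

Trophic level 2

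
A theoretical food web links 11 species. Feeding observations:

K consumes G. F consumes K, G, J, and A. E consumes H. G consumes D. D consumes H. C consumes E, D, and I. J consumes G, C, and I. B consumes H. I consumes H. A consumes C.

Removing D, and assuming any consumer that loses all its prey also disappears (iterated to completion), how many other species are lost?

Remove D.
Round 1: G (all prey gone) → extinct.
Round 2: K (all prey gone) → extinct.
No further losses. Total secondary extinctions: 2.

2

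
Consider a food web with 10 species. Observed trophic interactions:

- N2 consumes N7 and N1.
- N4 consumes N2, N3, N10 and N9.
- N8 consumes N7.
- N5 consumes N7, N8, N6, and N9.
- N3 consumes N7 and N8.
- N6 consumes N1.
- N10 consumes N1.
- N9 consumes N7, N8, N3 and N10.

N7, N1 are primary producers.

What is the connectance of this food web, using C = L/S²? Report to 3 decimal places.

The web has S = 10 species and L = 19 feeding links.
C = L / S² = 19 / 100 = 0.1900 ≈ 0.190.

C = 0.190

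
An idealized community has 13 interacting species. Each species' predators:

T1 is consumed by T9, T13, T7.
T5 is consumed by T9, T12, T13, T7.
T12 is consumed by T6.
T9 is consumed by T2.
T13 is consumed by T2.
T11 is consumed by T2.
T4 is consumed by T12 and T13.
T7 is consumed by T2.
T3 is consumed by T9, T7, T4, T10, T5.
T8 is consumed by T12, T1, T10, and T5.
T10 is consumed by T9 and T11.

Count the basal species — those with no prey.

2

Basal species (no prey listed): T8, T3.
Count: 2.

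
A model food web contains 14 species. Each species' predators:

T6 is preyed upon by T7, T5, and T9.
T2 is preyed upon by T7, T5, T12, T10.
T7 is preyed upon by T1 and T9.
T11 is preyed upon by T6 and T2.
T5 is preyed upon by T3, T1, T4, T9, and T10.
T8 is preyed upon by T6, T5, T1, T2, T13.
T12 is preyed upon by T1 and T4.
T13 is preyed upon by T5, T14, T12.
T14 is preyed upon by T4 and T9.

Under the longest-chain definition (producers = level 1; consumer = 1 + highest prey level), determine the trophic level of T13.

T8 is a producer → level 1.
T13 eats T8 → level 2.

Trophic level 2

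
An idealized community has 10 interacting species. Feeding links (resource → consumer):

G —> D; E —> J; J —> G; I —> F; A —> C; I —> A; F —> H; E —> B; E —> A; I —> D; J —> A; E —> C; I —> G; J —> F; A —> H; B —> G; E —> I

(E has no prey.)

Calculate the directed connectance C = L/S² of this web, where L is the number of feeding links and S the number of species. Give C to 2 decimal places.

C = 0.17

The web has S = 10 species and L = 17 feeding links.
C = L / S² = 17 / 100 = 0.1700 ≈ 0.17.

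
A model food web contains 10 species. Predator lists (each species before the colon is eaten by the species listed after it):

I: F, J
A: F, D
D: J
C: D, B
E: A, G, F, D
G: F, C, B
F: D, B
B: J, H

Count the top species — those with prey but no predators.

Top species (has prey, but nothing eats it): J, H.
Count: 2.

2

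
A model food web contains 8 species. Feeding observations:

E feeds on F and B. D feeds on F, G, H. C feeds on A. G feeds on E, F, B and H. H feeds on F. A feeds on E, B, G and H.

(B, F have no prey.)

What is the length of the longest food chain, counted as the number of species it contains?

One longest chain: F → H → G → A → C.
It has 5 species and 4 links.

5 species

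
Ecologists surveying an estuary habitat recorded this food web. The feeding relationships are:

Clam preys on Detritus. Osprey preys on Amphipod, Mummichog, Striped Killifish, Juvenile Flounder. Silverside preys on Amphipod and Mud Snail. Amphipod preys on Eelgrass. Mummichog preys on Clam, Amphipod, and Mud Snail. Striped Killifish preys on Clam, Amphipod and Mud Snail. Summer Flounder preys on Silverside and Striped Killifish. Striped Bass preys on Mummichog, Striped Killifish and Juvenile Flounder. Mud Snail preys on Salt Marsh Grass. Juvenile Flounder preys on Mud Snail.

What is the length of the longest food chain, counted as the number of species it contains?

One longest chain: Salt Marsh Grass → Mud Snail → Mummichog → Osprey.
It has 4 species and 3 links.

4 species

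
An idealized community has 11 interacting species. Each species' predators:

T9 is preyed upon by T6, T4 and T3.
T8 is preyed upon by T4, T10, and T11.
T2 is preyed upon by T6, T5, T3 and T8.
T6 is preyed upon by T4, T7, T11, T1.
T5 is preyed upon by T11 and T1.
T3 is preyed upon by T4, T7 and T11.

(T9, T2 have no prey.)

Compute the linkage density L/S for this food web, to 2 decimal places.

There are L = 19 links among S = 11 species.
L/S = 19/11 = 1.7273 ≈ 1.73.

L/S = 1.73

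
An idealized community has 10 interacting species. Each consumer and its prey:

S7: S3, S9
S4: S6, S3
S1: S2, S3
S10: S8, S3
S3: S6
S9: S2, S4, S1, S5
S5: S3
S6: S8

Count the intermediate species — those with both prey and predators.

6

Intermediate species (has both prey and predators): S6, S3, S4, S1, S5, S9.
Count: 6.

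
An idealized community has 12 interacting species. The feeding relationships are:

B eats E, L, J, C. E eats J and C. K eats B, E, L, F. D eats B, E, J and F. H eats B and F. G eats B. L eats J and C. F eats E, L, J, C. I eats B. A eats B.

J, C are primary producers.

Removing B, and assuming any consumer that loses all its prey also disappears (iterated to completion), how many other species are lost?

Remove B.
Round 1: G (all prey gone), A (all prey gone), I (all prey gone) → extinct.
No further losses. Total secondary extinctions: 3.

3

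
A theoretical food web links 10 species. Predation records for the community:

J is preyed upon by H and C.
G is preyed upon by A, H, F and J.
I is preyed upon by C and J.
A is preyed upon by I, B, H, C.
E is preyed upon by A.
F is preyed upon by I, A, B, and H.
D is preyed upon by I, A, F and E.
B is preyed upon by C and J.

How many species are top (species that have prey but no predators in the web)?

Top species (has prey, but nothing eats it): C, H.
Count: 2.

2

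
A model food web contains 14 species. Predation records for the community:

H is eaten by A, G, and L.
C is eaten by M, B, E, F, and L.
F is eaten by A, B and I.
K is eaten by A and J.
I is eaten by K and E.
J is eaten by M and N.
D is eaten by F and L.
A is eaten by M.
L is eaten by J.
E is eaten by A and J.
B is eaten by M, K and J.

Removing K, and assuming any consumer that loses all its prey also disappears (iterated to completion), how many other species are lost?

0

Remove K.
Every predator of it retains at least one other prey: A still has H, F, E; J still has L, B, E.
No consumer loses all prey, so no secondary extinctions occur.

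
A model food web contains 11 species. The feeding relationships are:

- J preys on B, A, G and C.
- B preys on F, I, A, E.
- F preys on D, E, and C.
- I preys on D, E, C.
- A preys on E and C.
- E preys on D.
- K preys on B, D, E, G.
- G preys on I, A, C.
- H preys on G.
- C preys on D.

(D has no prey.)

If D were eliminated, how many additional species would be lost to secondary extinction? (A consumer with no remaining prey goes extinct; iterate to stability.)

10

Remove D.
Round 1: E (all prey gone), C (all prey gone) → extinct.
Round 2: I (all prey gone), A (all prey gone), F (all prey gone) → extinct.
Round 3: B (all prey gone), G (all prey gone) → extinct.
Round 4: J (all prey gone), K (all prey gone), H (all prey gone) → extinct.
No further losses. Total secondary extinctions: 10.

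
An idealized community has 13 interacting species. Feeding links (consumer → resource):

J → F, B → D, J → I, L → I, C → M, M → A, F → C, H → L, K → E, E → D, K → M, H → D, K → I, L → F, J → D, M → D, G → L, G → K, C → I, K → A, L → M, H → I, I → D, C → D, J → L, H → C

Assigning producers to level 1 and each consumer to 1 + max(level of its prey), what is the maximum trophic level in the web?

6

Producers (level 1): D, A.
D → M → C → F → L → H gives H level 6.
No species has a prey at level 6, so no species reaches level 7.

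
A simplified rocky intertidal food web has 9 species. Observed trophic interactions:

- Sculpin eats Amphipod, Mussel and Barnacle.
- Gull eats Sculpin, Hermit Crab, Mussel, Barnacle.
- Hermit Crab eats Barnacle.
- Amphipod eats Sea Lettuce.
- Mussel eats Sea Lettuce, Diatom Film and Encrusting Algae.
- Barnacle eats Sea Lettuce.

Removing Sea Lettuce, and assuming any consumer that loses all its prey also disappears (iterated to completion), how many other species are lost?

3

Remove Sea Lettuce.
Round 1: Amphipod (all prey gone), Barnacle (all prey gone) → extinct.
Round 2: Hermit Crab (all prey gone) → extinct.
No further losses. Total secondary extinctions: 3.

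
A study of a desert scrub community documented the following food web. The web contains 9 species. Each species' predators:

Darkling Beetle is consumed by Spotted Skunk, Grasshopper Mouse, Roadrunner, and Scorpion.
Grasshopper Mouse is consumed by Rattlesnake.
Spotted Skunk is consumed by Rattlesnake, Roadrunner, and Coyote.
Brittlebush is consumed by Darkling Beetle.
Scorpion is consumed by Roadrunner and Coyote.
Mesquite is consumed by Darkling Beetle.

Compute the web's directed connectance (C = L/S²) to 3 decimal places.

The web has S = 9 species and L = 12 feeding links.
C = L / S² = 12 / 81 = 0.1481 ≈ 0.148.

C = 0.148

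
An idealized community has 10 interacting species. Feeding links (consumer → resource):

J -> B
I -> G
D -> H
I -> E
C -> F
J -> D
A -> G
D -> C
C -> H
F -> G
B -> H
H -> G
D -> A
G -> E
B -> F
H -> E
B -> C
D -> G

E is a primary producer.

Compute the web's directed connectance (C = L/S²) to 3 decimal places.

The web has S = 10 species and L = 18 feeding links.
C = L / S² = 18 / 100 = 0.1800 ≈ 0.180.

C = 0.180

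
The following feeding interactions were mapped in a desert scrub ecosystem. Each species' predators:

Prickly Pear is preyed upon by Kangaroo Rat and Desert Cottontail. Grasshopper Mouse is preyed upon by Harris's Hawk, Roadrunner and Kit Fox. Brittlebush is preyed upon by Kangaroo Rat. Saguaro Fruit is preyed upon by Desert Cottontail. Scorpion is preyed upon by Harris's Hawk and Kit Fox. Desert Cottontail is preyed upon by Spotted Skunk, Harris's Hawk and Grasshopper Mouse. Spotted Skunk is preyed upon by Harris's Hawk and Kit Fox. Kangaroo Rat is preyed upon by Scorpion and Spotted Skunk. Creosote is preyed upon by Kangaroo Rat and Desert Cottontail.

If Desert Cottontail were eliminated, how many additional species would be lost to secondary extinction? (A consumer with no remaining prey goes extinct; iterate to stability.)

Remove Desert Cottontail.
Round 1: Grasshopper Mouse (all prey gone) → extinct.
Round 2: Roadrunner (all prey gone) → extinct.
No further losses. Total secondary extinctions: 2.

2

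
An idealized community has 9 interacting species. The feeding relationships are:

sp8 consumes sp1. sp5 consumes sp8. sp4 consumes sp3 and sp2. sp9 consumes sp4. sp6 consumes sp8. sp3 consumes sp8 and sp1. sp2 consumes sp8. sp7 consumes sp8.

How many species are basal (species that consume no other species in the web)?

Basal species (no prey listed): sp1.
Count: 1.

1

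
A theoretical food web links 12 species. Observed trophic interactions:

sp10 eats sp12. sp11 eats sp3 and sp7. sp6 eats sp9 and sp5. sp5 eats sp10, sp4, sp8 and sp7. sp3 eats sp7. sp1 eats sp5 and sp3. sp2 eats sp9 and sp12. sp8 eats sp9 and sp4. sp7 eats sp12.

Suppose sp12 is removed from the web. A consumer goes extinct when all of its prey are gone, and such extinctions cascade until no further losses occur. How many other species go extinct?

4

Remove sp12.
Round 1: sp7 (all prey gone), sp10 (all prey gone) → extinct.
Round 2: sp3 (all prey gone) → extinct.
Round 3: sp11 (all prey gone) → extinct.
No further losses. Total secondary extinctions: 4.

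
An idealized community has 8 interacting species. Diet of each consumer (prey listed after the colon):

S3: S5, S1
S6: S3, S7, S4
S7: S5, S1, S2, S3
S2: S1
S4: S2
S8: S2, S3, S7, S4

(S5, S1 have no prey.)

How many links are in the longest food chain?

One longest chain: S1 → S2 → S7 → S8.
It has 4 species and 3 links.

3 links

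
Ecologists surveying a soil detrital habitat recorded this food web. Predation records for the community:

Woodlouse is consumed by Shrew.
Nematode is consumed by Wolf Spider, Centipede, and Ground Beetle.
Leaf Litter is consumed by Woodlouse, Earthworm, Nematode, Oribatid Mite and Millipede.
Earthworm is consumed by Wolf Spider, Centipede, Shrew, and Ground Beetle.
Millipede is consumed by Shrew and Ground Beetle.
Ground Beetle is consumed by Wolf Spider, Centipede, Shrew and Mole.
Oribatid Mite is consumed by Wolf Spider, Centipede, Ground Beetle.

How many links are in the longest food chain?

3 links

One longest chain: Leaf Litter → Earthworm → Ground Beetle → Wolf Spider.
It has 4 species and 3 links.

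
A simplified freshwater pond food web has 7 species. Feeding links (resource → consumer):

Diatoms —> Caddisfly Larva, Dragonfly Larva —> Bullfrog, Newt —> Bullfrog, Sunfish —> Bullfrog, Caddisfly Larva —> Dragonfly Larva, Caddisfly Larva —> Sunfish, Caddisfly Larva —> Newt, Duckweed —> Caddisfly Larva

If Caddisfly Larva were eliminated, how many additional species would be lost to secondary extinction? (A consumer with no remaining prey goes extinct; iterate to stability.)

4

Remove Caddisfly Larva.
Round 1: Dragonfly Larva (all prey gone), Newt (all prey gone), Sunfish (all prey gone) → extinct.
Round 2: Bullfrog (all prey gone) → extinct.
No further losses. Total secondary extinctions: 4.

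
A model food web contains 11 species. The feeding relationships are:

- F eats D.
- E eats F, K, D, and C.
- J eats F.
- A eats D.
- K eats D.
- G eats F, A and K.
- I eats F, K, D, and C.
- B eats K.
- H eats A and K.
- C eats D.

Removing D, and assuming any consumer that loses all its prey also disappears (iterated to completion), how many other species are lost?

Remove D.
Round 1: K (all prey gone), F (all prey gone), A (all prey gone), C (all prey gone) → extinct.
Round 2: I (all prey gone), H (all prey gone), J (all prey gone), G (all prey gone), B (all prey gone), E (all prey gone) → extinct.
No further losses. Total secondary extinctions: 10.

10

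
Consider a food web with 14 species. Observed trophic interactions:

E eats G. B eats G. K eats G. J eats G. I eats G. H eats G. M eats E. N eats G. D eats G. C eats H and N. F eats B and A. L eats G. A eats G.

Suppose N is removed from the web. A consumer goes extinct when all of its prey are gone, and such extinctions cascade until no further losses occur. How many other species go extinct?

Remove N.
Every predator of it retains at least one other prey: C still has H.
No consumer loses all prey, so no secondary extinctions occur.

0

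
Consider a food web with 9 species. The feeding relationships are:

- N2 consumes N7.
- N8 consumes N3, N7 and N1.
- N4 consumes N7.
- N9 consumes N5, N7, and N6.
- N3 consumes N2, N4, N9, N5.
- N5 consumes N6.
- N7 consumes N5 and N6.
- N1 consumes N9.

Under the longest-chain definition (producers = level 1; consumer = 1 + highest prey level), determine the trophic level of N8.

N6 is a producer → level 1.
N5 eats N6 → level 2.
N7 eats N5 (level 2); other prey at levels: N6 1 → level 3.
N9 eats N7 (level 3); other prey at levels: N6 1, N5 2 → level 4.
N1 eats N9 → level 5.
N8 eats N1 (level 5); other prey at levels: N7 3, N3 5 → level 6.

Trophic level 6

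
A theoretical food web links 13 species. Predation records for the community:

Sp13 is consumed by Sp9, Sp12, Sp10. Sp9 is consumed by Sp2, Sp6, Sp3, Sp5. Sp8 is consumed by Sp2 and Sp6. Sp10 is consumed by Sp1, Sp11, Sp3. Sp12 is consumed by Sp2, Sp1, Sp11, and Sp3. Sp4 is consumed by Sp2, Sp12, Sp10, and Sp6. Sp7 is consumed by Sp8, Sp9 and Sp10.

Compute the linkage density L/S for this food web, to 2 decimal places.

There are L = 23 links among S = 13 species.
L/S = 23/13 = 1.7692 ≈ 1.77.

L/S = 1.77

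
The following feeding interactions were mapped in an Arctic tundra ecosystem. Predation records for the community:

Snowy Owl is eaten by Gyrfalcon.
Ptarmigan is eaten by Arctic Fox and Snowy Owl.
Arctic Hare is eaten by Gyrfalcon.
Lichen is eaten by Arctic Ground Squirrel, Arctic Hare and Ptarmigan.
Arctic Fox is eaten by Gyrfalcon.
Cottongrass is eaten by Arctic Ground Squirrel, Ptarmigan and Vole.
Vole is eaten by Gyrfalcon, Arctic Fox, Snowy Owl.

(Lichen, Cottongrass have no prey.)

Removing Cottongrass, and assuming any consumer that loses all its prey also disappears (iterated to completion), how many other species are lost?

Remove Cottongrass.
Round 1: Vole (all prey gone) → extinct.
No further losses. Total secondary extinctions: 1.

1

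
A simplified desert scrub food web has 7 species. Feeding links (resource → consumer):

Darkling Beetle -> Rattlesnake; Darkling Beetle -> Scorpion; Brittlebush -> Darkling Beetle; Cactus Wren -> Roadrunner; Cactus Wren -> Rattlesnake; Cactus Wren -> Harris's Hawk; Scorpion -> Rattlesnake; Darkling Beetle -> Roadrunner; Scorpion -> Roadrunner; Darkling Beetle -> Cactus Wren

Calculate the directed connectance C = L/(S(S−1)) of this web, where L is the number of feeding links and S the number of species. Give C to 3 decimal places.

The web has S = 7 species and L = 10 feeding links.
C = L / (S(S−1)) = 10 / 42 = 0.2381 ≈ 0.238.

C = 0.238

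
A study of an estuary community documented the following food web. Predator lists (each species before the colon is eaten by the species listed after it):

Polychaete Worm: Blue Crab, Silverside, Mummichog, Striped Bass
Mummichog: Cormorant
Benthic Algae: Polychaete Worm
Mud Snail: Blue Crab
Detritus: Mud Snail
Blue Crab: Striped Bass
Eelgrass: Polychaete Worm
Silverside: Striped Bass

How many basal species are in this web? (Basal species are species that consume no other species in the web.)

Basal species (no prey listed): Benthic Algae, Detritus, Eelgrass.
Count: 3.

3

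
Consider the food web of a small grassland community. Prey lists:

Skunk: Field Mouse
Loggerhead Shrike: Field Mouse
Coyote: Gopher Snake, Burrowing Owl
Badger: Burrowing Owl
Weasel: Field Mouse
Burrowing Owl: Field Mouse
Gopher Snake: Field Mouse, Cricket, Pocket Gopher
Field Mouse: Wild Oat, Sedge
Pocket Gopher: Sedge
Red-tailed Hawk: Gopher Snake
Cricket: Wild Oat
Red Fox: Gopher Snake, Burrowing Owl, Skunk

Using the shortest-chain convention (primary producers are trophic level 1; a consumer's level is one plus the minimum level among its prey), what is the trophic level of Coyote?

Trophic level 4

Wild Oat is a producer → level 1.
Field Mouse eats Wild Oat → level 2.
Burrowing Owl eats Field Mouse → level 3.
Coyote eats Burrowing Owl → level 4.
No prey of Coyote is below level 3, so 4 is the minimum.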